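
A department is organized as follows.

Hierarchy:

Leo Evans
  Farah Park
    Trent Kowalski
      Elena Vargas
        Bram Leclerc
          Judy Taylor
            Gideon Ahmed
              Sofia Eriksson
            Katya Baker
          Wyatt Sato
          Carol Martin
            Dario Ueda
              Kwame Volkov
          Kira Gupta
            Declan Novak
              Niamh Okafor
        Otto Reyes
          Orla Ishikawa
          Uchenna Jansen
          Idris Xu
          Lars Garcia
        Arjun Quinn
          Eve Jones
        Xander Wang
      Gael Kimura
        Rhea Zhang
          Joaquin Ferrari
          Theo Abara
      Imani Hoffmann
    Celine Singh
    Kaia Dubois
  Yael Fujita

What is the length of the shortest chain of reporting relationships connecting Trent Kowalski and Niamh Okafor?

Niamh Okafor is in Trent Kowalski's organization: the chain from Niamh Okafor up to Trent Kowalski is Niamh Okafor → Declan Novak → Kira Gupta → Bram Leclerc → Elena Vargas → Trent Kowalski, which is 5 links.

5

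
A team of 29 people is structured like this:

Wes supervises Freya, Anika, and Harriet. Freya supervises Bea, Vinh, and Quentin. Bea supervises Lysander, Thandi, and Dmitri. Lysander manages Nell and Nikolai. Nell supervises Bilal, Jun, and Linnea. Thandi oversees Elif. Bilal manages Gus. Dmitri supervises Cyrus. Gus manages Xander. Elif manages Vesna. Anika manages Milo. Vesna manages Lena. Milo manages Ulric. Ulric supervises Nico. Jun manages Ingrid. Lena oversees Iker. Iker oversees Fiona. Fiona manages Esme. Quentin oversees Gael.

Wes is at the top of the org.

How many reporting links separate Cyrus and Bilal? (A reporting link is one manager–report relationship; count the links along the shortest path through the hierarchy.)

Cyrus is 2 levels below Bea, and Bilal is 3 levels below Bea (their lowest common manager). The shortest path runs up from Cyrus to Bea and back down to Bilal: 2 + 3 = 5 links.

5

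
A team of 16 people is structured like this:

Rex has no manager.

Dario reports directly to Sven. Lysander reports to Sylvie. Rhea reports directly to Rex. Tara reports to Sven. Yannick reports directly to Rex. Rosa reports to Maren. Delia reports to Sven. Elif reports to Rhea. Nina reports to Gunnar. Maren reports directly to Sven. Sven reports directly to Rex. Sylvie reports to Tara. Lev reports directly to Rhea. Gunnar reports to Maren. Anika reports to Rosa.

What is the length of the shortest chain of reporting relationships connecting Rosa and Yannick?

Rosa is 3 levels below Rex, and Yannick is 1 level below Rex (their lowest common manager). The shortest path runs up from Rosa to Rex and back down to Yannick: 3 + 1 = 4 links.

4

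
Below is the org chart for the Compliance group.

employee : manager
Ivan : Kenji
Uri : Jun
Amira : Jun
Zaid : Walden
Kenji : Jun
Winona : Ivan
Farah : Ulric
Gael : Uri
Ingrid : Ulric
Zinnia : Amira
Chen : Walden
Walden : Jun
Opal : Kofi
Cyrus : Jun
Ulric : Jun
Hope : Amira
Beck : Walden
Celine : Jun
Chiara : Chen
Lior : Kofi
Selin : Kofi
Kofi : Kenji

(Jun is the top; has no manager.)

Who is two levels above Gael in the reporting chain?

Gael reports to Uri, and Uri reports to Jun. So Gael's skip-level manager is Jun.

Jun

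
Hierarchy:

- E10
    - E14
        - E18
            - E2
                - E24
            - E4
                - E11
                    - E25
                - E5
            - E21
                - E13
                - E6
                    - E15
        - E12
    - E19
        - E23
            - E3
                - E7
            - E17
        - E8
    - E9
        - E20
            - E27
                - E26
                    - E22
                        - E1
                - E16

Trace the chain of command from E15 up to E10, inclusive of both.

E15 -> E6 -> E21 -> E18 -> E14 -> E10

E15 reports to E6. E6 reports to E21. E21 reports to E18. E18 reports to E14. E14 reports to E10. E10 is at the top.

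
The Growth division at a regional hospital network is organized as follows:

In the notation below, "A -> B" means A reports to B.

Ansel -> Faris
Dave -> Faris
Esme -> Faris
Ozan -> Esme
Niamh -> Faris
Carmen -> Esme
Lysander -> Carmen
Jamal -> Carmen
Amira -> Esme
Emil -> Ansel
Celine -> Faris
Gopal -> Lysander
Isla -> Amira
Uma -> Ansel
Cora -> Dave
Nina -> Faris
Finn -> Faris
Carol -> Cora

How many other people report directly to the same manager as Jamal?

1

Jamal reports to Carmen. Carmen's other direct reports are Lysander — 1 peer.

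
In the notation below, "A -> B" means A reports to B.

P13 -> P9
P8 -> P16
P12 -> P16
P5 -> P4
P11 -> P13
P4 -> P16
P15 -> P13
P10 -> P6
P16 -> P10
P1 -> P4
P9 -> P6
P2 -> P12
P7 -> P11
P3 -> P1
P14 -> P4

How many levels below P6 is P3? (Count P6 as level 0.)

Chain from P3 up to P6: P3 → P1 → P4 → P16 → P10 → P6. That is 5 steps up, so P3 is 5 levels below P6.

5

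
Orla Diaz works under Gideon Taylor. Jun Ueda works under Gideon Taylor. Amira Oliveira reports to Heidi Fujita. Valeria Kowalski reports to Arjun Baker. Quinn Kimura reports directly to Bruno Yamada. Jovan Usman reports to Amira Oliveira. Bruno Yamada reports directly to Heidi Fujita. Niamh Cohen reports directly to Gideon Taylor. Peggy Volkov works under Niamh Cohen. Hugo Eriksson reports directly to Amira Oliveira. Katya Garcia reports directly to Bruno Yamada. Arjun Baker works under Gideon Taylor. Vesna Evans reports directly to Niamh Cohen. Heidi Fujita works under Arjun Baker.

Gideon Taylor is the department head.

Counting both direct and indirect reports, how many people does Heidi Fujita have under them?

Heidi Fujita directly manages Bruno Yamada, Amira Oliveira. Under Bruno Yamada: Katya Garcia, Quinn Kimura (2). Under Amira Oliveira: Jovan Usman, Hugo Eriksson (2). So Heidi Fujita's organization is 2 direct reports plus everyone under them: 3 + 3 = 6.

6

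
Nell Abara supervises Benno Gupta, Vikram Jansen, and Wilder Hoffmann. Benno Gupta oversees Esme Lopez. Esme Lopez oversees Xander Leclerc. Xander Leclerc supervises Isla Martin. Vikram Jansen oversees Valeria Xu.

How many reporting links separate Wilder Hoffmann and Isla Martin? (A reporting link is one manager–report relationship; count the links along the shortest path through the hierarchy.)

Wilder Hoffmann is 1 level below Nell Abara, and Isla Martin is 4 levels below Nell Abara (their lowest common manager). The shortest path runs up from Wilder Hoffmann to Nell Abara and back down to Isla Martin: 1 + 4 = 5 links.

5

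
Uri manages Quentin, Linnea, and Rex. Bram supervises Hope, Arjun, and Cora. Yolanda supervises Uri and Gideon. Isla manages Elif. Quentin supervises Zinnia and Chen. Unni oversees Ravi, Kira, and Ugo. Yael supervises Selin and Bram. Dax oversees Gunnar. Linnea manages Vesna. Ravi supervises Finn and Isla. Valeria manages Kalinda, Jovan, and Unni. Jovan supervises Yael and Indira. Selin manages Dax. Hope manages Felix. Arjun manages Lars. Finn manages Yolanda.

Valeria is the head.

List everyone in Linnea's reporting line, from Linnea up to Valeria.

Linnea reports to Uri. Uri reports to Yolanda. Yolanda reports to Finn. Finn reports to Ravi. Ravi reports to Unni. Unni reports to Valeria. Valeria is at the top.

Linnea -> Uri -> Yolanda -> Finn -> Ravi -> Unni -> Valeria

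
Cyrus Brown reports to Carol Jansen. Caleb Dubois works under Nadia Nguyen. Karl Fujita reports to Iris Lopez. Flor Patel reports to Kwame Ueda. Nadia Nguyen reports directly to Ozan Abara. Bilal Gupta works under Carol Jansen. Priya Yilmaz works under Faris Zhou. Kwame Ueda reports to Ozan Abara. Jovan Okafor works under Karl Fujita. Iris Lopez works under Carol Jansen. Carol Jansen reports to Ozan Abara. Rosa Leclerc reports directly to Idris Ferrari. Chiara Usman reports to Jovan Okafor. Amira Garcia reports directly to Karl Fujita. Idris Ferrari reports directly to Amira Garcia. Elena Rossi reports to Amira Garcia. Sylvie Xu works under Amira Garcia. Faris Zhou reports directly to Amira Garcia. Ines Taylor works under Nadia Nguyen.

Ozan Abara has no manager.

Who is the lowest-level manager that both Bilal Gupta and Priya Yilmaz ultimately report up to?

Carol Jansen

Bilal Gupta's chain of managers is Carol Jansen, Ozan Abara. Priya Yilmaz's chain of managers is Faris Zhou, Amira Garcia, Karl Fujita, Iris Lopez, Carol Jansen, Ozan Abara. The first manager that appears in both chains is Carol Jansen.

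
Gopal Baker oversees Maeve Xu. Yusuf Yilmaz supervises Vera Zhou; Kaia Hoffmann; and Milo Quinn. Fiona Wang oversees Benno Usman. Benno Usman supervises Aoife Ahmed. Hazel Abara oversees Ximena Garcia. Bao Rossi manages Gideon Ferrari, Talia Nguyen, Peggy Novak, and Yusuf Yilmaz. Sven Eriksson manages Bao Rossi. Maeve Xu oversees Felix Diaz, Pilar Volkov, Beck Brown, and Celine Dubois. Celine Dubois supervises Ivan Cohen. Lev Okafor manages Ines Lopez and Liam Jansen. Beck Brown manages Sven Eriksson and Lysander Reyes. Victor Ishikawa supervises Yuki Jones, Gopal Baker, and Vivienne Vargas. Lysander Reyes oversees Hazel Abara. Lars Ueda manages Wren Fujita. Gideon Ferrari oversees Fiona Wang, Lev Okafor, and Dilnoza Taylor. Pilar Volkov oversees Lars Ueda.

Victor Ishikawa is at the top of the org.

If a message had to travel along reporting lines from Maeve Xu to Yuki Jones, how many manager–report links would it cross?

3

Maeve Xu is 2 levels below Victor Ishikawa, and Yuki Jones is 1 level below Victor Ishikawa (their lowest common manager). The shortest path runs up from Maeve Xu to Victor Ishikawa and back down to Yuki Jones: 2 + 1 = 3 links.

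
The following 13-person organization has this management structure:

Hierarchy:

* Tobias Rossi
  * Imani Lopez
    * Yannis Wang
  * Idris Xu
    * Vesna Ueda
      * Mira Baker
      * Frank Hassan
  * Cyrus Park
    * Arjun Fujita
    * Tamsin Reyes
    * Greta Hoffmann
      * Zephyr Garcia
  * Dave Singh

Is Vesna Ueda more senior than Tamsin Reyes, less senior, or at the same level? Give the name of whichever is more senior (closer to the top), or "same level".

Both Vesna Ueda and Tamsin Reyes are 2 levels below Tobias Rossi.

same level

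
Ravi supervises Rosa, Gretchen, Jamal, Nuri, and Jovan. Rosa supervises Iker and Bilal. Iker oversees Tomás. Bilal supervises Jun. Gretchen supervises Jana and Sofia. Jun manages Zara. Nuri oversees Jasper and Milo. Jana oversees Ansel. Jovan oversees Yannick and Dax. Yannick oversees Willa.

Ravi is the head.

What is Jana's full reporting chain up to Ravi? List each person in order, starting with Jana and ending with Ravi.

Jana reports to Gretchen. Gretchen reports to Ravi. Ravi is at the top.

Jana -> Gretchen -> Ravi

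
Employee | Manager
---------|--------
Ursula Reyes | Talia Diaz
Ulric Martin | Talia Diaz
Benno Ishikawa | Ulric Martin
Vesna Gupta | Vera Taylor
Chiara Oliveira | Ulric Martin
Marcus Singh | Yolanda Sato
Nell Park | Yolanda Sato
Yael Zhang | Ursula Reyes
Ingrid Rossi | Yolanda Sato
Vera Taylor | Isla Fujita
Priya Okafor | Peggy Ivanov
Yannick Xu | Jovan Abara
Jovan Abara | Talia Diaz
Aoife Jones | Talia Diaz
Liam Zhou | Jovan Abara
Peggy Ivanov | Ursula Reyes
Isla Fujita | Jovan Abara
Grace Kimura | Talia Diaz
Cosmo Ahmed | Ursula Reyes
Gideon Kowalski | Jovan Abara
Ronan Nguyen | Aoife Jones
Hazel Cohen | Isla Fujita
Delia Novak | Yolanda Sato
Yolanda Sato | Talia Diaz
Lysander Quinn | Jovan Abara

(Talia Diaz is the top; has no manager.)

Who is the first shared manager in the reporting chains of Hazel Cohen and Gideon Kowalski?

Jovan Abara

Hazel Cohen's chain of managers is Isla Fujita, Jovan Abara, Talia Diaz. Gideon Kowalski's chain of managers is Jovan Abara, Talia Diaz. The first manager that appears in both chains is Jovan Abara.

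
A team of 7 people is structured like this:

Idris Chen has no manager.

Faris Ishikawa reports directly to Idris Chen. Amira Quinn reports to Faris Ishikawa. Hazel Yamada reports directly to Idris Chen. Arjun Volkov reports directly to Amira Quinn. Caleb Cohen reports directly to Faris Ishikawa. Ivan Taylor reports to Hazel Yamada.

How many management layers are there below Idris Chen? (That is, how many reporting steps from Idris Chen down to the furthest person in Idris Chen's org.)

3

The longest chain under Idris Chen runs Idris Chen → Faris Ishikawa → Amira Quinn → Arjun Volkov, which is 3 levels below Idris Chen.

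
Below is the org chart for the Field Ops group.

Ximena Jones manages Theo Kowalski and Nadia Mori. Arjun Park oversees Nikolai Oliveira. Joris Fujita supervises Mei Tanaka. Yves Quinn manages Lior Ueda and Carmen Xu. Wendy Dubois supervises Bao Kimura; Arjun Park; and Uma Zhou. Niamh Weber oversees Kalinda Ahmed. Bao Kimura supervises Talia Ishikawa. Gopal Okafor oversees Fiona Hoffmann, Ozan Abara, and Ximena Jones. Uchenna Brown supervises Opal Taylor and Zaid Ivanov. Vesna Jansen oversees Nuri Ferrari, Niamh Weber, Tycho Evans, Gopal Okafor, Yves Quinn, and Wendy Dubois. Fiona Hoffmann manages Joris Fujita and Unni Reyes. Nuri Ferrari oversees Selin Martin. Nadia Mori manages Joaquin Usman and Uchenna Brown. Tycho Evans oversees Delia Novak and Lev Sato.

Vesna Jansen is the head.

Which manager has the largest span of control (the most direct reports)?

Direct-report counts: Vesna Jansen has 6; Tycho Evans has 2; Yves Quinn has 2; Nuri Ferrari has 1; Niamh Weber has 1; Gopal Okafor has 3; Ximena Jones has 2; Nadia Mori has 2; Uchenna Brown has 2; Fiona Hoffmann has 2; Joris Fujita has 1; Wendy Dubois has 3; Bao Kimura has 1; Arjun Park has 1. The largest is 6, held by Vesna Jansen.

Vesna Jansen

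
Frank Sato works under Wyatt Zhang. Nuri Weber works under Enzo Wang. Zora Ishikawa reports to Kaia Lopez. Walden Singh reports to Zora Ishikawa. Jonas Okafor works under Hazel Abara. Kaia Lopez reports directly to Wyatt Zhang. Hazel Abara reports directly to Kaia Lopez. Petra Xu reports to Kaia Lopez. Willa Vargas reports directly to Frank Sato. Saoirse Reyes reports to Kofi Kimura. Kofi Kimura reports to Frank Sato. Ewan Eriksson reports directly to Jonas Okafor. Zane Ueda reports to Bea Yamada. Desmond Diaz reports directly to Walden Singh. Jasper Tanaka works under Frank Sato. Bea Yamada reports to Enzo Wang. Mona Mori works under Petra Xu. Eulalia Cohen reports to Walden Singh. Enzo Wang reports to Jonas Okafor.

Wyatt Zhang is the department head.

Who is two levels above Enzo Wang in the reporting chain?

Hazel Abara

Enzo Wang reports to Jonas Okafor, and Jonas Okafor reports to Hazel Abara. So Enzo Wang's skip-level manager is Hazel Abara.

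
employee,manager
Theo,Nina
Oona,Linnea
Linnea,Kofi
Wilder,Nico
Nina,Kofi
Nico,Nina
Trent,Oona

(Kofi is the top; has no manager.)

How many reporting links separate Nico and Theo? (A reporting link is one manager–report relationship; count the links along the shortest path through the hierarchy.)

2

Nico is 1 level below Nina, and Theo is 1 level below Nina (their lowest common manager). The shortest path runs up from Nico to Nina and back down to Theo: 1 + 1 = 2 links.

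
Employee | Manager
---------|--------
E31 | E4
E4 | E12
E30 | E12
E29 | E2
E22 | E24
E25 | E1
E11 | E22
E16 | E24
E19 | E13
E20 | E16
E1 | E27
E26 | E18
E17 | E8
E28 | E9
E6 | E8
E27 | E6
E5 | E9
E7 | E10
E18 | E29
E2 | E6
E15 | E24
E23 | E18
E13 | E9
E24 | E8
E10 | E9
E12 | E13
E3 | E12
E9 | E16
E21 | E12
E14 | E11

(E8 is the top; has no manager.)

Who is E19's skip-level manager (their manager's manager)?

E9

E19 reports to E13, and E13 reports to E9. So E19's skip-level manager is E9.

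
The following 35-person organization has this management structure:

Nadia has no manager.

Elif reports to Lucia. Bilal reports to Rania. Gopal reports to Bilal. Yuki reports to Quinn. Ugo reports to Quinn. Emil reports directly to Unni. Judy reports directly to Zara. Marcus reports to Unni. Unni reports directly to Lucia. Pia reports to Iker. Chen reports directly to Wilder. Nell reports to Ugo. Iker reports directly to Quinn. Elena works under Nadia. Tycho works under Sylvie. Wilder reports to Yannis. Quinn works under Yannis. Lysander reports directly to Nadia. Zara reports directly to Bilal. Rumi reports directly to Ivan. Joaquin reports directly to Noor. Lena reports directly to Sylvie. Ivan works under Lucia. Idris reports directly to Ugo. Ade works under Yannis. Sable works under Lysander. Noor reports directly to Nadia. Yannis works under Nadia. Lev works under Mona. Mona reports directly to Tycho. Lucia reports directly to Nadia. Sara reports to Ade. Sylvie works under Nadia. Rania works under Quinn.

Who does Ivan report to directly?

Lucia

Ivan reports directly to Lucia.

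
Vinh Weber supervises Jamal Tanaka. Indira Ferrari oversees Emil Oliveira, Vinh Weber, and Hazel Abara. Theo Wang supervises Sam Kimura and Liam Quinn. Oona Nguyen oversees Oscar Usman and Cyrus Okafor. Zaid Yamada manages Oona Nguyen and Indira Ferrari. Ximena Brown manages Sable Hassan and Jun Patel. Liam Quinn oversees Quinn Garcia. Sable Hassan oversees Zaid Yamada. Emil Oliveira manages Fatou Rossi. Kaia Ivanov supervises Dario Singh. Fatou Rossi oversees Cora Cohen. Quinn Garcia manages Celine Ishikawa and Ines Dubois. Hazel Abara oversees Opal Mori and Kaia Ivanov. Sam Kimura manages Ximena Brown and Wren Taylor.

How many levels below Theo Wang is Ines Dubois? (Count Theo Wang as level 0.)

3

Chain from Ines Dubois up to Theo Wang: Ines Dubois → Quinn Garcia → Liam Quinn → Theo Wang. That is 3 steps up, so Ines Dubois is 3 levels below Theo Wang.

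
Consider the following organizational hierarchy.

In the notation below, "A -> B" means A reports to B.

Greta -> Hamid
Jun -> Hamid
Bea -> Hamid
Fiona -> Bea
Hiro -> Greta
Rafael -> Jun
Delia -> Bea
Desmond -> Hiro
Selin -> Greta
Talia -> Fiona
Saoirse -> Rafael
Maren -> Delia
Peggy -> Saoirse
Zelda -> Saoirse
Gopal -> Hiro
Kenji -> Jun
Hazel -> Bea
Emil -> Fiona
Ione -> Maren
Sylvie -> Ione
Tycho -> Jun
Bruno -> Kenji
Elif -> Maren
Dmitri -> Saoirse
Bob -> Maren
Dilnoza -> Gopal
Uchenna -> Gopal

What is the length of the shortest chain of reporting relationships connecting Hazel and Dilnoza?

Hazel is 2 levels below Hamid, and Dilnoza is 4 levels below Hamid (their lowest common manager). The shortest path runs up from Hazel to Hamid and back down to Dilnoza: 2 + 4 = 6 links.

6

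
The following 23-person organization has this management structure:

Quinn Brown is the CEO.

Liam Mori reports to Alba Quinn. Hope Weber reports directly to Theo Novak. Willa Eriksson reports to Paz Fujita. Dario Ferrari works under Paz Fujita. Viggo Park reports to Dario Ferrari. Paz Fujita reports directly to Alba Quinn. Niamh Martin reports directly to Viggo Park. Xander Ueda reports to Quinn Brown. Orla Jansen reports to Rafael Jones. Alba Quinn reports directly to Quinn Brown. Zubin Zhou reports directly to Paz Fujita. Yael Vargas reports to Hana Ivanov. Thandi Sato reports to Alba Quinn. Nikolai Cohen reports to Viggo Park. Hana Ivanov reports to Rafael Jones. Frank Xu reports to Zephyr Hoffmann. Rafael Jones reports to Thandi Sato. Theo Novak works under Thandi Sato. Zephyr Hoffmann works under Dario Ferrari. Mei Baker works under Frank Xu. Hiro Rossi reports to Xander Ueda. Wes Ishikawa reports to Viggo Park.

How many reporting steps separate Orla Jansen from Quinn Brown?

4

Chain from Orla Jansen up to Quinn Brown: Orla Jansen → Rafael Jones → Thandi Sato → Alba Quinn → Quinn Brown. That is 4 steps up, so Orla Jansen is 4 levels below Quinn Brown.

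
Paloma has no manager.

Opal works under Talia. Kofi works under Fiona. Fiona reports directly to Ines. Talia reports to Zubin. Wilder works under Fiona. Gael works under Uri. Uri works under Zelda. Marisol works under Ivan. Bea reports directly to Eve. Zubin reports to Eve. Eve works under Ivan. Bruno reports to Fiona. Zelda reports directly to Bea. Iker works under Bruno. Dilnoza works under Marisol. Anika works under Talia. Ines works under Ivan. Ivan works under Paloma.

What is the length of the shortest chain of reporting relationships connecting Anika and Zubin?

Anika is in Zubin's organization: the chain from Anika up to Zubin is Anika → Talia → Zubin, which is 2 links.

2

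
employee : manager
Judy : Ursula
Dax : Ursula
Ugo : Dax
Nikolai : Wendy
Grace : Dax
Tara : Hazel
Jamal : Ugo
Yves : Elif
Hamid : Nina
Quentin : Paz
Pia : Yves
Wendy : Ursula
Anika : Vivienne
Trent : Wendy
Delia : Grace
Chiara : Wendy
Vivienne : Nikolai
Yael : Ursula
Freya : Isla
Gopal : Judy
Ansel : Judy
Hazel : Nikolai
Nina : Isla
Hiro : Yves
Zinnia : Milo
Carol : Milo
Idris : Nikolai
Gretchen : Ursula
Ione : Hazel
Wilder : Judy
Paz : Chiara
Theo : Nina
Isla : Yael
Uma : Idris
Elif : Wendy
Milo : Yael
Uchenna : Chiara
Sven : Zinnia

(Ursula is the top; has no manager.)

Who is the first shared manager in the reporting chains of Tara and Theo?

Tara's chain of managers is Hazel, Nikolai, Wendy, Ursula. Theo's chain of managers is Nina, Isla, Yael, Ursula. The first manager that appears in both chains is Ursula.

Ursula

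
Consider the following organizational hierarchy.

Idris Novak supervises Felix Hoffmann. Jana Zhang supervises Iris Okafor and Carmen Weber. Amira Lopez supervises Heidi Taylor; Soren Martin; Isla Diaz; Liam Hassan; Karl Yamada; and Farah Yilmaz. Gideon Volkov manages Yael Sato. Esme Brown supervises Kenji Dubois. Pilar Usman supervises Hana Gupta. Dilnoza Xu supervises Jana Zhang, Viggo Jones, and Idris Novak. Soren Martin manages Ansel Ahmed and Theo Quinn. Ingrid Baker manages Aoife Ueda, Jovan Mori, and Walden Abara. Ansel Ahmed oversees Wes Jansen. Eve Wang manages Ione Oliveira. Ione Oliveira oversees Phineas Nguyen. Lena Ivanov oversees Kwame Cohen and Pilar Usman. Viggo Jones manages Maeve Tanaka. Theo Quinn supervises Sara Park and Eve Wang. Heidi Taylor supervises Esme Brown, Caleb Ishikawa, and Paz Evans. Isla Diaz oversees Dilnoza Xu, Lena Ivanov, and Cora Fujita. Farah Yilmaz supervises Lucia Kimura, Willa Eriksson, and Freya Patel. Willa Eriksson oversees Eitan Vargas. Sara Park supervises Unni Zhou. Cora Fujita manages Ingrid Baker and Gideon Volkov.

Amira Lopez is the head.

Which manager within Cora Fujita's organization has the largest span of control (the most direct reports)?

Ingrid Baker

Direct-report counts within Cora Fujita's organization: Cora Fujita has 2; Gideon Volkov has 1; Ingrid Baker has 3. The largest is 3, held by Ingrid Baker.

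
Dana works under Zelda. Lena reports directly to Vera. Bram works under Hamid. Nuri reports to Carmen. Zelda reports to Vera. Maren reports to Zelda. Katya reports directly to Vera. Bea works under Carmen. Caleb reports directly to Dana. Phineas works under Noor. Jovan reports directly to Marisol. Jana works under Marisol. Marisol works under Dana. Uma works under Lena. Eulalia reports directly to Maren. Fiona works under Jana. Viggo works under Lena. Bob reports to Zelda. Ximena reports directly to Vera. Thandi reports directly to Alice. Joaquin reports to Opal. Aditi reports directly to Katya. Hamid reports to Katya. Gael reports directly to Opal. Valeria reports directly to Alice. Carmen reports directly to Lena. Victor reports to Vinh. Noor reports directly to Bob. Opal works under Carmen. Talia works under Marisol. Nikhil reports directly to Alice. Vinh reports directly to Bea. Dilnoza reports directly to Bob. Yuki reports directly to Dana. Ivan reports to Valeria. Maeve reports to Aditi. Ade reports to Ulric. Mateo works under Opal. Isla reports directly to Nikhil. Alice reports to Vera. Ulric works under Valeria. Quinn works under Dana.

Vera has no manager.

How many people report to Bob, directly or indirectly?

3

Bob directly manages Dilnoza, Noor. Dilnoza has no reports. Under Noor: Phineas (1). So Bob's organization is 2 direct reports plus everyone under them: 1 + 2 = 3.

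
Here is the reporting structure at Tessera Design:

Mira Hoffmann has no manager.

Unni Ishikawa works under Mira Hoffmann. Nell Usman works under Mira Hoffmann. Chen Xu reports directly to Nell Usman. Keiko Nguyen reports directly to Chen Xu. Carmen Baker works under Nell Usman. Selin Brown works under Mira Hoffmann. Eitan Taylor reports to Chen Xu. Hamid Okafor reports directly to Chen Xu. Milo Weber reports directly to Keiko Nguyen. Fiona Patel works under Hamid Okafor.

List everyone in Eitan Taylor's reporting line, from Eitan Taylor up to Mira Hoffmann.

Eitan Taylor reports to Chen Xu. Chen Xu reports to Nell Usman. Nell Usman reports to Mira Hoffmann. Mira Hoffmann is at the top.

Eitan Taylor -> Chen Xu -> Nell Usman -> Mira Hoffmann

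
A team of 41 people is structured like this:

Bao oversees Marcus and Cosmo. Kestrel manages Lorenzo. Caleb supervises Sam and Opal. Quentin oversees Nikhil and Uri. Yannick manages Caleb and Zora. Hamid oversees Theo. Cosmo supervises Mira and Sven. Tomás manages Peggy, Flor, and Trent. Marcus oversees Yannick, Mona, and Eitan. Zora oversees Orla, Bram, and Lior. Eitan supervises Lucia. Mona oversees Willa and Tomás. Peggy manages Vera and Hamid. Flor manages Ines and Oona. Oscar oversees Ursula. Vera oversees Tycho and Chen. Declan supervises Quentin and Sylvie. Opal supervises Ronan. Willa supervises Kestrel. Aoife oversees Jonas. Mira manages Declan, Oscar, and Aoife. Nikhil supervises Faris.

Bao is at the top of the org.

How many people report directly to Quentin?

Quentin directly manages Uri, Nikhil. That is 2 direct reports.

2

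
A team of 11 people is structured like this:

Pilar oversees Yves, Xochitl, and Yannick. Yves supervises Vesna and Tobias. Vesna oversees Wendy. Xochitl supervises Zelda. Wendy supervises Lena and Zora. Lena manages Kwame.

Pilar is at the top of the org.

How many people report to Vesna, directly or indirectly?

Vesna directly manages Wendy. Under Wendy: Zora, Lena, Kwame (3). That's 4 in total.

4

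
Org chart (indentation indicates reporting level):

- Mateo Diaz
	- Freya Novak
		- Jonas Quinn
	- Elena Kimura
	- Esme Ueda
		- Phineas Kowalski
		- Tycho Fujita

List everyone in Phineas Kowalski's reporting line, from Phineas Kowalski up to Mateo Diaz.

Phineas Kowalski -> Esme Ueda -> Mateo Diaz

Phineas Kowalski reports to Esme Ueda. Esme Ueda reports to Mateo Diaz. Mateo Diaz is at the top.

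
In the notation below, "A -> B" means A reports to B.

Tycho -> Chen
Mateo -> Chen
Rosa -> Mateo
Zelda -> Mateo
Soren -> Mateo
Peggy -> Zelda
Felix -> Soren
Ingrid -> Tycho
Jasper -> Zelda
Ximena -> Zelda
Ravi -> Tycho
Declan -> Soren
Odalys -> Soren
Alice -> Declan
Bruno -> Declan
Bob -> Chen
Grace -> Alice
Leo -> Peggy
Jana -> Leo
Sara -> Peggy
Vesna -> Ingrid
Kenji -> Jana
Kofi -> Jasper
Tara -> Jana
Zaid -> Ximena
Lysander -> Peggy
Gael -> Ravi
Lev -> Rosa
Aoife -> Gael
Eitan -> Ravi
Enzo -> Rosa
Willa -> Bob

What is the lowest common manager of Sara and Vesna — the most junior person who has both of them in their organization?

Sara's chain of managers is Peggy, Zelda, Mateo, Chen. Vesna's chain of managers is Ingrid, Tycho, Chen. The first manager that appears in both chains is Chen.

Chen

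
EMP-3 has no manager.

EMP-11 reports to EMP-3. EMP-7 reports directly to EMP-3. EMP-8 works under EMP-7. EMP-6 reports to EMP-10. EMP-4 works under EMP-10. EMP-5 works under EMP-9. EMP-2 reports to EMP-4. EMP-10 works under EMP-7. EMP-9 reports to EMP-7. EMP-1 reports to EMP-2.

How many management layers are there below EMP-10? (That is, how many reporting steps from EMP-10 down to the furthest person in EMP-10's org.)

3

The longest chain under EMP-10 runs EMP-10 → EMP-4 → EMP-2 → EMP-1, which is 3 levels below EMP-10.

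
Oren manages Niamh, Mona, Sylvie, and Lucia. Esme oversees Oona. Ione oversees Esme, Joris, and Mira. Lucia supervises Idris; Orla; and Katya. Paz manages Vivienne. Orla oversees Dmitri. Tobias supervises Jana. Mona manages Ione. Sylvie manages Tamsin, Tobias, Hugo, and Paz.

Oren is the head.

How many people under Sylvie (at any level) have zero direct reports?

The people in Sylvie's organization with no one reporting to them are Vivienne, Hugo, Jana, Tamsin. That is 4.

4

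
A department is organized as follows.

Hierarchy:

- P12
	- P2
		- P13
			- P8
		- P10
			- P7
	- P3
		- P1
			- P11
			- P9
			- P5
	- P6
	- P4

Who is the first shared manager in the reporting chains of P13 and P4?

P12

P13's chain of managers is P2, P12. P4's chain of managers is P12. The first manager that appears in both chains is P12.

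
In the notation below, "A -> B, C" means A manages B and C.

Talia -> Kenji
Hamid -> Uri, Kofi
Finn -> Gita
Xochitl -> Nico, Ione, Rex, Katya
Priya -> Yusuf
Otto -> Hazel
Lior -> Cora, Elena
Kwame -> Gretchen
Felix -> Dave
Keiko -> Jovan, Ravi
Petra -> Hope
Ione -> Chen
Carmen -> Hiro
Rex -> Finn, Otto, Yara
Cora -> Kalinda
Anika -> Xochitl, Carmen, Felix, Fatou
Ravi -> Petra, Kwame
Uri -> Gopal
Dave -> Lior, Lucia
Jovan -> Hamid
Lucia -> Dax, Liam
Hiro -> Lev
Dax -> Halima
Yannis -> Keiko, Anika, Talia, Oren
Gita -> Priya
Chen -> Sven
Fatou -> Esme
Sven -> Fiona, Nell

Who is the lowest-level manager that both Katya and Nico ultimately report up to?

Katya's chain of managers is Xochitl, Anika, Yannis. Nico's chain of managers is Xochitl, Anika, Yannis. The first manager that appears in both chains is Xochitl.

Xochitl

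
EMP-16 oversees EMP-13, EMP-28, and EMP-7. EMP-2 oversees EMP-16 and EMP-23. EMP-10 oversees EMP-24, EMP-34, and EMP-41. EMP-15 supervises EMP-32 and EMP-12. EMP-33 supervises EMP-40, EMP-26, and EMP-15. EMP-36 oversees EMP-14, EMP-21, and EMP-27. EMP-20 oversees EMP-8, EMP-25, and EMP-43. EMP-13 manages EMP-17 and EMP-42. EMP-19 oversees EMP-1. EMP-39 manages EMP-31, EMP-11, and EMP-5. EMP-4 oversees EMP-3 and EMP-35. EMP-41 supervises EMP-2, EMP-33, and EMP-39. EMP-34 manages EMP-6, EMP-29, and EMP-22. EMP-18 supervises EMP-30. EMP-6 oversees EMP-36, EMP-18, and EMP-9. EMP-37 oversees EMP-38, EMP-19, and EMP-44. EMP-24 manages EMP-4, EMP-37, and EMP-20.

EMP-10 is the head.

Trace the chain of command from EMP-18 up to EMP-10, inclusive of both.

EMP-18 -> EMP-6 -> EMP-34 -> EMP-10

EMP-18 reports to EMP-6. EMP-6 reports to EMP-34. EMP-34 reports to EMP-10. EMP-10 is at the top.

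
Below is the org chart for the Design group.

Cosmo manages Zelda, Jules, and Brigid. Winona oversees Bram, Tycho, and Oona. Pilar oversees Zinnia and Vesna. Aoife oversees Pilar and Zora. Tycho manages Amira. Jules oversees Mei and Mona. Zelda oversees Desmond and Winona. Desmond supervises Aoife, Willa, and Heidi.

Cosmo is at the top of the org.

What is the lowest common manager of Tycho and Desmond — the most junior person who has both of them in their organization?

Zelda

Tycho's chain of managers is Winona, Zelda, Cosmo. Desmond's chain of managers is Zelda, Cosmo. The first manager that appears in both chains is Zelda.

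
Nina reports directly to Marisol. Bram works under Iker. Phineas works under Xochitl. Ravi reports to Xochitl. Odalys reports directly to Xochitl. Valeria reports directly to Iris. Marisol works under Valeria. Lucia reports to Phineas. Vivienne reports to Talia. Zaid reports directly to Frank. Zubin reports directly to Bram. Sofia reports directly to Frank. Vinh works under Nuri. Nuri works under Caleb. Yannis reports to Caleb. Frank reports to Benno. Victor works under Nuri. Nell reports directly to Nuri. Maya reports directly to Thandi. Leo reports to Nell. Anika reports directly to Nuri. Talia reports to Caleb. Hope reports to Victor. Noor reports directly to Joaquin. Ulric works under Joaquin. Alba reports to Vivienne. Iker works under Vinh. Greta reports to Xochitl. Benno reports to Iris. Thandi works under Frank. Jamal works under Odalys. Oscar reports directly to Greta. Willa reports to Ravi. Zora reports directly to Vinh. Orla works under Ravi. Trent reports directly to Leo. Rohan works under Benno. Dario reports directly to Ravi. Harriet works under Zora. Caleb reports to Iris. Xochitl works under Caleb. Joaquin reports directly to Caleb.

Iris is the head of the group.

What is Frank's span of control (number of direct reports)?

3

Frank directly manages Zaid, Thandi, Sofia. That is 3 direct reports.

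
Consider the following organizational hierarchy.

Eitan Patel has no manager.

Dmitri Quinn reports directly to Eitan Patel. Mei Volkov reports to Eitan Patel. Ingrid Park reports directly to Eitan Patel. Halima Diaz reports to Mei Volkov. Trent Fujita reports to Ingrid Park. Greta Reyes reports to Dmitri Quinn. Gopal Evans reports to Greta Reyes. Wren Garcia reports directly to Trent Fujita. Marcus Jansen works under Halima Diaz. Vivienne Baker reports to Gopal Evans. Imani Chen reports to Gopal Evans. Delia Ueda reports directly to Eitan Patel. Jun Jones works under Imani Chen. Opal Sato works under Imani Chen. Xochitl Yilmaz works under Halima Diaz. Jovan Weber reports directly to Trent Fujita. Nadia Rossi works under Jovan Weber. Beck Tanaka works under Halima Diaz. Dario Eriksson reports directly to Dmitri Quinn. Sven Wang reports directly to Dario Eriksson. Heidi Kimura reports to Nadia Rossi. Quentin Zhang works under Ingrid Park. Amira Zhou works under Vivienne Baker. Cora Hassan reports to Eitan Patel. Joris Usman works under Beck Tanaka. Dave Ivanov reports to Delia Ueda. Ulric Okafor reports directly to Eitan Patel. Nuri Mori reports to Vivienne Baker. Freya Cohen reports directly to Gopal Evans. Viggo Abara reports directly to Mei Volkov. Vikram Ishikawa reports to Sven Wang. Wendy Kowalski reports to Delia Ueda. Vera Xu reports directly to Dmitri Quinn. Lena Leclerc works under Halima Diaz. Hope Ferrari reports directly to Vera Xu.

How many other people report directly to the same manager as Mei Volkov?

5

Mei Volkov reports to Eitan Patel. Eitan Patel's other direct reports are Dmitri Quinn, Ingrid Park, Delia Ueda, Cora Hassan, Ulric Okafor — 5 peers.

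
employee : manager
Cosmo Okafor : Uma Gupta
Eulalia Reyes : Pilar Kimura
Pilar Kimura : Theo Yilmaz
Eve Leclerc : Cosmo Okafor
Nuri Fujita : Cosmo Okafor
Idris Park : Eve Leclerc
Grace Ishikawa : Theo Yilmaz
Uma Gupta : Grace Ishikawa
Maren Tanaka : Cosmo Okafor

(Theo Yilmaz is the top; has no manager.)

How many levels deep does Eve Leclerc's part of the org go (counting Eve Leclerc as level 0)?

1

The longest chain under Eve Leclerc runs Eve Leclerc → Idris Park, which is 1 level below Eve Leclerc.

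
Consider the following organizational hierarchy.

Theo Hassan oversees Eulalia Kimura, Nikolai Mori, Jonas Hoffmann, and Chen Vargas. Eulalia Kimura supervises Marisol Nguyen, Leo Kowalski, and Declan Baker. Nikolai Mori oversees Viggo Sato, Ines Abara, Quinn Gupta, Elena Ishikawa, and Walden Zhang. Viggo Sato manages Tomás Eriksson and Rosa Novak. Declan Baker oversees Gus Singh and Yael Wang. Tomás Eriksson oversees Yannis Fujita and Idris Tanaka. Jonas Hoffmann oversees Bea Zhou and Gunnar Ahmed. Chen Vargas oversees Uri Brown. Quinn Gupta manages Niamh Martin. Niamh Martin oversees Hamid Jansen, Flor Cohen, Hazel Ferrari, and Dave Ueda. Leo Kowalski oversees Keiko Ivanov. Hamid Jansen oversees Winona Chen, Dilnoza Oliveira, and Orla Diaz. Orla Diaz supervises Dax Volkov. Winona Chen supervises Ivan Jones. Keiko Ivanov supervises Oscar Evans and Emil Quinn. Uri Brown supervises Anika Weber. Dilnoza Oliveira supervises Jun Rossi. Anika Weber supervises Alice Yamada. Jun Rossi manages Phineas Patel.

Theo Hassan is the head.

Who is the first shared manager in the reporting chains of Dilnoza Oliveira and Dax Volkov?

Dilnoza Oliveira's chain of managers is Hamid Jansen, Niamh Martin, Quinn Gupta, Nikolai Mori, Theo Hassan. Dax Volkov's chain of managers is Orla Diaz, Hamid Jansen, Niamh Martin, Quinn Gupta, Nikolai Mori, Theo Hassan. The first manager that appears in both chains is Hamid Jansen.

Hamid Jansen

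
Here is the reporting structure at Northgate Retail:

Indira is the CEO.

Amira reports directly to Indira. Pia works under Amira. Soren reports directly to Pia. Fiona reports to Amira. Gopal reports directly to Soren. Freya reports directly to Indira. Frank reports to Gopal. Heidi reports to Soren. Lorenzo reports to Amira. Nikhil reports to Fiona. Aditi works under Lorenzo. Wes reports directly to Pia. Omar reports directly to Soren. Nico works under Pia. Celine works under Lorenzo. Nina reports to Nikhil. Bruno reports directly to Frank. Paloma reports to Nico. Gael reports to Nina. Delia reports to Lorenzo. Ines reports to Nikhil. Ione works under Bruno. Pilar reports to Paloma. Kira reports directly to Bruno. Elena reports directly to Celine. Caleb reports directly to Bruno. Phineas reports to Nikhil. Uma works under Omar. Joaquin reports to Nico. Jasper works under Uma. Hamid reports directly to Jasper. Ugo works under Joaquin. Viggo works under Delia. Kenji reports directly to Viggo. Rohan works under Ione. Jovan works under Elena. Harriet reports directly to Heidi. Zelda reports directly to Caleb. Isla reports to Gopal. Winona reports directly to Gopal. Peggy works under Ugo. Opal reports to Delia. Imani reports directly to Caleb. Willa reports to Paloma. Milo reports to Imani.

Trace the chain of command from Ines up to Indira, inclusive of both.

Ines -> Nikhil -> Fiona -> Amira -> Indira

Ines reports to Nikhil. Nikhil reports to Fiona. Fiona reports to Amira. Amira reports to Indira. Indira is at the top.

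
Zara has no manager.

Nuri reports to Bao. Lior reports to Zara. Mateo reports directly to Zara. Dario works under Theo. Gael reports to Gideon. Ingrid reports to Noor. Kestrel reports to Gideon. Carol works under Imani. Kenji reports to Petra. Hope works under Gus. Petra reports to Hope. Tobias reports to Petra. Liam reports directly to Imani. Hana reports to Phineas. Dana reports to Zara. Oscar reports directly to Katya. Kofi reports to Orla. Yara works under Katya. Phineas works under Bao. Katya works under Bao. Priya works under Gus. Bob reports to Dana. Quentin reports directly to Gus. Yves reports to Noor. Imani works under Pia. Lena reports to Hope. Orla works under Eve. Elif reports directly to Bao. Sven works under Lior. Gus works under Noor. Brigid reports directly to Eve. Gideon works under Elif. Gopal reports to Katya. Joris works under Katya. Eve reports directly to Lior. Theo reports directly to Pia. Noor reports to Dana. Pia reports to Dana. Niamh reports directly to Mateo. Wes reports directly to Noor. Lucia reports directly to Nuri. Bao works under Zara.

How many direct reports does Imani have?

2

Imani directly manages Liam, Carol. That is 2 direct reports.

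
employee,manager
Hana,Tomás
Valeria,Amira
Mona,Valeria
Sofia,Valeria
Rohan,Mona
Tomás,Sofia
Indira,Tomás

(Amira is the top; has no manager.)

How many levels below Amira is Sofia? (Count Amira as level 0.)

Chain from Sofia up to Amira: Sofia → Valeria → Amira. That is 2 steps up, so Sofia is 2 levels below Amira.

2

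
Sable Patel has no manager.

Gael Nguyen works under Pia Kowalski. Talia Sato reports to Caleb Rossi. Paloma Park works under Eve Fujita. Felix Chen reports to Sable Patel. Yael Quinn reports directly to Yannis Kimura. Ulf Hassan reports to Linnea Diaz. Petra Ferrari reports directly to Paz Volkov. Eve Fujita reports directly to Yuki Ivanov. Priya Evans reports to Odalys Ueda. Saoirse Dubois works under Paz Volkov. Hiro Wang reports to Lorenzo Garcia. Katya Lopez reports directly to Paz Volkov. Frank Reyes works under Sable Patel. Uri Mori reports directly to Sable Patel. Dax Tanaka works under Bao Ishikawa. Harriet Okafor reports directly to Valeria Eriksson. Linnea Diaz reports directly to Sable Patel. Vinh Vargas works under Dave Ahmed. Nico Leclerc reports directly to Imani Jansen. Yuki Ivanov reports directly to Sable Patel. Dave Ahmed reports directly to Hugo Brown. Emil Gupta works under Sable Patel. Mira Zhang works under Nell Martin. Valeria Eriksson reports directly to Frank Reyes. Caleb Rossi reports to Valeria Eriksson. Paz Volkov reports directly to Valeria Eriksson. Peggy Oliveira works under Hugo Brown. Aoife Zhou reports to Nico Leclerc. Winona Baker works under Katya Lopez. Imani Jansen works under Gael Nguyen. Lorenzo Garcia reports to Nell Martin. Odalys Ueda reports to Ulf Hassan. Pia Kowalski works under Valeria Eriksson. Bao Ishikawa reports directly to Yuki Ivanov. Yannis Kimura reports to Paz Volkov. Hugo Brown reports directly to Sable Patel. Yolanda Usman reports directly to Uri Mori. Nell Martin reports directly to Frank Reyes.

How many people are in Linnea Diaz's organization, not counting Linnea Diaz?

Linnea Diaz directly manages Ulf Hassan. Under Ulf Hassan: Odalys Ueda, Priya Evans (2). That's 3 in total.

3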